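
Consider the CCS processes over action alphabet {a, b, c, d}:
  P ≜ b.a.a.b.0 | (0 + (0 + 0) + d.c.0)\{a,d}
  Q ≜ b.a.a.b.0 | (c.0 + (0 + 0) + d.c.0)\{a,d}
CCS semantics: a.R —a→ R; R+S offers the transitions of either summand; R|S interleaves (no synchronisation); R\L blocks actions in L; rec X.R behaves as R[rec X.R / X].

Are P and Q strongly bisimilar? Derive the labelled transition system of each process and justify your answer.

LTS(P): 5 reachable states
  u0 = b.a.a.b.0 | (0 + (0 + 0) + d.c.0)\{a,d} has moves --b--▸ u1
  u1 = a.a.b.0 | (0 + (0 + 0) + d.c.0)\{a,d} has moves --a--▸ u2
  u2 = a.b.0 | (0 + (0 + 0) + d.c.0)\{a,d} has moves --a--▸ u3
  u3 = b.0 | (0 + (0 + 0) + d.c.0)\{a,d} has moves --b--▸ u4
  u4 = 0 | (0 + (0 + 0) + d.c.0)\{a,d} has moves ∅
LTS(Q): 10 reachable states
  v0 = b.a.a.b.0 | (c.0 + (0 + 0) + d.c.0)\{a,d} has moves --b--▸ v1, --c--▸ v2
  v1 = a.a.b.0 | (c.0 + (0 + 0) + d.c.0)\{a,d} has moves --a--▸ v3, --c--▸ v4
  v2 = b.a.a.b.0 | 0\{a,d} has moves --b--▸ v4
  v3 = a.b.0 | (c.0 + (0 + 0) + d.c.0)\{a,d} has moves --a--▸ v5, --c--▸ v6
  v4 = a.a.b.0 | 0\{a,d} has moves --a--▸ v6
  v5 = b.0 | (c.0 + (0 + 0) + d.c.0)\{a,d} has moves --b--▸ v7, --c--▸ v8
  v6 = a.b.0 | 0\{a,d} has moves --a--▸ v8
  v7 = 0 | (c.0 + (0 + 0) + d.c.0)\{a,d} has moves --c--▸ v9
  v8 = b.0 | 0\{a,d} has moves --b--▸ v9
  v9 = 0 | 0\{a,d} has moves ∅
Partition-refinement fixed point:
  B0 = {u0, v2}
  B1 = {u1, v4}
  B2 = {u2, v6}
  B3 = {u3, v8}
  B4 = {u4, v9}
  B5 = {v0}
  B6 = {v1}
  B7 = {v3}
  B8 = {v5}
  B9 = {v7}
u0 ∈ B0, v0 ∈ B5 → different blocks

not bisimilar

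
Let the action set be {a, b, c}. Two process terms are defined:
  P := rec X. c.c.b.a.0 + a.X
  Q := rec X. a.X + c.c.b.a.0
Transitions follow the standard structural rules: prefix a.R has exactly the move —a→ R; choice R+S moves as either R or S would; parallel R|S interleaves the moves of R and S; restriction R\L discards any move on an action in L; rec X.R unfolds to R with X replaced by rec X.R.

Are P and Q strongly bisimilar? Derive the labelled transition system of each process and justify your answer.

P ~ Q

Reachable graph of P (5 states):
  u0 = rec X. c.c.b.a.0 + a.X :: —a→ u0, —c→ u1
  u1 = c.b.a.0 :: —c→ u2
  u2 = b.a.0 :: —b→ u3
  u3 = a.0 :: —a→ u4
  u4 = 0 :: deadlocked
Reachable graph of Q (5 states):
  v0 = rec X. a.X + c.c.b.a.0 :: —a→ v0, —c→ v1
  v1 = c.b.a.0 :: —c→ v2
  v2 = b.a.0 :: —b→ v3
  v3 = a.0 :: —a→ v4
  v4 = 0 :: deadlocked
Partition-refinement fixed point:
  B0 = {u0, v0}
  B1 = {u1, v1}
  B2 = {u2, v2}
  B3 = {u3, v3}
  B4 = {u4, v4}
u0 ∈ B0, v0 ∈ B0 → same block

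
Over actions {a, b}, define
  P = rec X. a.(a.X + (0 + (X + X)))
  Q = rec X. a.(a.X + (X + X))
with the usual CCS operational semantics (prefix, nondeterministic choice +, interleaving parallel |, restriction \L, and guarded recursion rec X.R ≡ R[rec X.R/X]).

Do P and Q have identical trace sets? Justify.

P's transition system — 2 states:
  p0 = rec X. a.(a.X + (0 + (X + X))) has moves --a--▸ p1
  p1 = a.(rec X. a.(a.X + (0 + (X + X)))) + (0 + ((rec X. a.(a.X + (0 + (X + X)))) + (rec X. a.(a.X + (0 + (X + X)))))) has moves --a--▸ p0, --a--▸ p1
Q's transition system — 2 states:
  q0 = rec X. a.(a.X + (X + X)) has moves --a--▸ q1
  q1 = a.(rec X. a.(a.X + (X + X))) + ((rec X. a.(a.X + (X + X))) + (rec X. a.(a.X + (X + X)))) has moves --a--▸ q0, --a--▸ q1
Coarsest stable partition (strong bisimilarity classes):
  B0 = {p0, p1, q0, q1}
p0 ∈ B0, q0 ∈ B0 → same block
Bisimilar ⇒ trace-equivalent.

trace-equivalent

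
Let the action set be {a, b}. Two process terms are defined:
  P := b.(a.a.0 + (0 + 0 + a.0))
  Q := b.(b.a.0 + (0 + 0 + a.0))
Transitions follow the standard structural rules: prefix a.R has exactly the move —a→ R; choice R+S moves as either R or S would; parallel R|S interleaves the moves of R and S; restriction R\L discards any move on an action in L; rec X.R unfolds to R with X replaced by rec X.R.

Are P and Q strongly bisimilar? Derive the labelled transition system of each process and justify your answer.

not bisimilar

Reachable graph of P (4 states):
  s0 = b.(a.a.0 + (0 + 0 + a.0)) | -b-> s1
  s1 = a.a.0 + (0 + 0 + a.0) | -a-> s2, -a-> s3
  s2 = 0 | ∅
  s3 = a.0 | -a-> s2
Reachable graph of Q (4 states):
  t0 = b.(b.a.0 + (0 + 0 + a.0)) | -b-> t1
  t1 = b.a.0 + (0 + 0 + a.0) | -a-> t2, -b-> t3
  t2 = 0 | ∅
  t3 = a.0 | -a-> t2
Coarsest stable partition (strong bisimilarity classes):
  B0 = {s0}
  B1 = {s1}
  B2 = {s2, t2}
  B3 = {s3, t3}
  B4 = {t0}
  B5 = {t1}
s0 ∈ B0, t0 ∈ B4 → different blocks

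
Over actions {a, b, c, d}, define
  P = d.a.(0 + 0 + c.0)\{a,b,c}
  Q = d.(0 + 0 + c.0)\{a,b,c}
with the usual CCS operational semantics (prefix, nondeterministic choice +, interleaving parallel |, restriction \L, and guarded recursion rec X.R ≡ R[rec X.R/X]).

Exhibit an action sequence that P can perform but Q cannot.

da

LTS(P): 3 reachable states
  m0 = d.a.(0 + 0 + c.0)\{a,b,c} :: =d=> m1
  m1 = a.(0 + 0 + c.0)\{a,b,c} :: =a=> m2
  m2 = (0 + 0 + c.0)\{a,b,c} :: stopped
LTS(Q): 2 reachable states
  n0 = d.(0 + 0 + c.0)\{a,b,c} :: =d=> n1
  n1 = (0 + 0 + c.0)\{a,b,c} :: stopped
Run σ = ⟨da⟩ on P: start {m0}
  [1] d ⇒ {m1}
  [2] a ⇒ {m2}
  P completes σ.
Run σ = ⟨da⟩ on Q: start {n0}
  [1] d ⇒ {n1}
  [2] a ⇒ ∅  — Q cannot continue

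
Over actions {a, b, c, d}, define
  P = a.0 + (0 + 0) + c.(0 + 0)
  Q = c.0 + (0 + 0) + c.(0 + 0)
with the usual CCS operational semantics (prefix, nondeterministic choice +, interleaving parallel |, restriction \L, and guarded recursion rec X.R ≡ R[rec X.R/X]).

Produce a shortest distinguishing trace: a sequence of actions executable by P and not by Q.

P's transition system — 3 states:
  p0 = a.0 + (0 + 0) + c.(0 + 0) has moves =a=> p1, =c=> p2
  p1 = 0 has moves ∅
  p2 = 0 + 0 has moves ∅
Q's transition system — 3 states:
  q0 = c.0 + (0 + 0) + c.(0 + 0) has moves =c=> q1, =c=> q2
  q1 = 0 has moves ∅
  q2 = 0 + 0 has moves ∅
Trace ⟨a⟩ through P, begin at {p0}:
  [1] a ⇒ {p1}
  ✓ P
Trace ⟨a⟩ through Q, begin at {q0}:
  [1] a ⇒ ∅ (Q stuck)

a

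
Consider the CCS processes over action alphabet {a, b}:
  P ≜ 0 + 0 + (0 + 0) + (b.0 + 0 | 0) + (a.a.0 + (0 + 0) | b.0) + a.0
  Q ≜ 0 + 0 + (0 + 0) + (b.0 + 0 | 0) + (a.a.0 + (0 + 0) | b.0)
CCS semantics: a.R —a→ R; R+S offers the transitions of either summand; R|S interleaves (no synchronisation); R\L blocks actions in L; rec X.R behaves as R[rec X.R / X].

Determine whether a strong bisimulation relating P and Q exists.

not bisimilar

P's transition system — 4 states:
  u0 = 0 + 0 + (0 + 0) + (b.0 + 0 | 0) + (a.a.0 + (0 + 0) | b.0) + a.0 → -a-> u1, -a-> u2, -b-> u1, -b-> u3
  u1 = 0 → ·
  u2 = a.0 → -a-> u1
  u3 = (0 + 0) | 0 → ·
Q's transition system — 4 states:
  v0 = 0 + 0 + (0 + 0) + (b.0 + 0 | 0) + (a.a.0 + (0 + 0) | b.0) → -a-> v1, -b-> v2, -b-> v3
  v1 = a.0 → -a-> v3
  v2 = (0 + 0) | 0 → ·
  v3 = 0 → ·
Bisimilarity quotient blocks:
  B0 = {u0}
  B1 = {u1, u3, v2, v3}
  B2 = {u2, v1}
  B3 = {v0}
u0 ∈ B0, v0 ∈ B3 → different blocks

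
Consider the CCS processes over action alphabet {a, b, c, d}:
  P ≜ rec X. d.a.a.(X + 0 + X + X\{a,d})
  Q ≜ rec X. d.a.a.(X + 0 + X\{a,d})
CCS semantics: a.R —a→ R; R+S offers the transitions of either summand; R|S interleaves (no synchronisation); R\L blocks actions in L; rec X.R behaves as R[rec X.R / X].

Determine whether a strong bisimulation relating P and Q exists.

YES

P's transition system — 4 states:
  s0 = rec X. d.a.a.(X + 0 + X + X\{a,d}) | =d=> s1
  s1 = a.a.((rec X. d.a.a.(X + 0 + X + X\{a,d})) + 0 + (rec X. d.a.a.(X + 0 + X + X\{a,d})) + (rec X. d.a.a.(X + 0 + X + X\{a,d}))\{a,d}) | =a=> s2
  s2 = a.((rec X. d.a.a.(X + 0 + X + X\{a,d})) + 0 + (rec X. d.a.a.(X + 0 + X + X\{a,d})) + (rec X. d.a.a.(X + 0 + X + X\{a,d}))\{a,d}) | =a=> s3
  s3 = (rec X. d.a.a.(X + 0 + X + X\{a,d})) + 0 + (rec X. d.a.a.(X + 0 + X + X\{a,d})) + (rec X. d.a.a.(X + 0 + X + X\{a,d}))\{a,d} | =d=> s1
Q's transition system — 4 states:
  t0 = rec X. d.a.a.(X + 0 + X\{a,d}) | =d=> t1
  t1 = a.a.((rec X. d.a.a.(X + 0 + X\{a,d})) + 0 + (rec X. d.a.a.(X + 0 + X\{a,d}))\{a,d}) | =a=> t2
  t2 = a.((rec X. d.a.a.(X + 0 + X\{a,d})) + 0 + (rec X. d.a.a.(X + 0 + X\{a,d}))\{a,d}) | =a=> t3
  t3 = (rec X. d.a.a.(X + 0 + X\{a,d})) + 0 + (rec X. d.a.a.(X + 0 + X\{a,d}))\{a,d} | =d=> t1
Coarsest stable partition (strong bisimilarity classes):
  B0 = {s0, s3, t0, t3}
  B1 = {s1, t1}
  B2 = {s2, t2}
s0 ∈ B0, t0 ∈ B0 → same block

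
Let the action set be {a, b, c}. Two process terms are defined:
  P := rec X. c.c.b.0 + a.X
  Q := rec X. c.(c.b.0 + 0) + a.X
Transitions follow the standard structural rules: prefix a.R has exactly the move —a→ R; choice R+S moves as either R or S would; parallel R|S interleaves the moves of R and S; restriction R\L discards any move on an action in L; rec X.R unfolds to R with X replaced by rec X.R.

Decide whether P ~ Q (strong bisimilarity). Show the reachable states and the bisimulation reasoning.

bisimilar

LTS(P): 4 reachable states
  u0 = rec X. c.c.b.0 + a.X → --a--▸ u0, --c--▸ u1
  u1 = c.b.0 → --c--▸ u2
  u2 = b.0 → --b--▸ u3
  u3 = 0 → deadlocked
LTS(Q): 4 reachable states
  v0 = rec X. c.(c.b.0 + 0) + a.X → --a--▸ v0, --c--▸ v1
  v1 = c.b.0 + 0 → --c--▸ v2
  v2 = b.0 → --b--▸ v3
  v3 = 0 → deadlocked
Coarsest stable partition (strong bisimilarity classes):
  B0 = {u0, v0}
  B1 = {u1, v1}
  B2 = {u2, v2}
  B3 = {u3, v3}
u0 ∈ B0, v0 ∈ B0 → same block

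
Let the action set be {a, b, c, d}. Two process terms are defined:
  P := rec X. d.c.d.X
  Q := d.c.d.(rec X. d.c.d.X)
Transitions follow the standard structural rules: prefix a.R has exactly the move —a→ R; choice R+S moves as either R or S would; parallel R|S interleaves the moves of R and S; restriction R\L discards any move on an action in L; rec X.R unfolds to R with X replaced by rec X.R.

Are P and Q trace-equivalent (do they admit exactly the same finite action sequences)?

traces(P) = traces(Q)

P's transition system — 3 states:
  m0 = rec X. d.c.d.X | ··d··> m1
  m1 = c.d.(rec X. d.c.d.X) | ··c··> m2
  m2 = d.(rec X. d.c.d.X) | ··d··> m0
Q's transition system — 4 states:
  n0 = d.c.d.(rec X. d.c.d.X) | ··d··> n1
  n1 = c.d.(rec X. d.c.d.X) | ··c··> n2
  n2 = d.(rec X. d.c.d.X) | ··d··> n3
  n3 = rec X. d.c.d.X | ··d··> n1
Bisimilarity quotient blocks:
  B0 = {m0, n0, n3}
  B1 = {m1, n1}
  B2 = {m2, n2}
m0 ∈ B0, n0 ∈ B0 → same block
Bisimilar ⇒ trace-equivalent.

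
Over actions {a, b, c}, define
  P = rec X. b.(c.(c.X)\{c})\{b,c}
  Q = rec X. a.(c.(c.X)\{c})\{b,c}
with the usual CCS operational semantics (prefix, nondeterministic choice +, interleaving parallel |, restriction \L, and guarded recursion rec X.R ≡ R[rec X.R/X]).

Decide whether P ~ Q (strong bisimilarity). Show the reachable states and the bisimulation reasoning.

P's transition system — 2 states:
  m0 = rec X. b.(c.(c.X)\{c})\{b,c} → -b-> m1
  m1 = (c.(c.(rec X. b.(c.(c.X)\{c})\{b,c}))\{c})\{b,c} → ·
Q's transition system — 2 states:
  n0 = rec X. a.(c.(c.X)\{c})\{b,c} → -a-> n1
  n1 = (c.(c.(rec X. a.(c.(c.X)\{c})\{b,c}))\{c})\{b,c} → ·
Partition-refinement fixed point:
  B0 = {m0}
  B1 = {m1, n1}
  B2 = {n0}
m0 ∈ B0, n0 ∈ B2 → different blocks

P ≁ Q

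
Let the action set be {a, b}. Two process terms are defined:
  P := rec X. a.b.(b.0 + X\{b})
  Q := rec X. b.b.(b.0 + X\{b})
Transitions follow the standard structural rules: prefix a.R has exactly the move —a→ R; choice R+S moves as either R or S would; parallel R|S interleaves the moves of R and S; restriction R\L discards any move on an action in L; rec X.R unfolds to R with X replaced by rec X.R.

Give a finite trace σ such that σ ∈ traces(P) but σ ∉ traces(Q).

a

LTS(P): 5 reachable states
  m0 = rec X. a.b.(b.0 + X\{b}) ⊢ ··a··> m1
  m1 = b.(b.0 + (rec X. a.b.(b.0 + X\{b}))\{b}) ⊢ ··b··> m2
  m2 = b.0 + (rec X. a.b.(b.0 + X\{b}))\{b} ⊢ ··a··> m3, ··b··> m4
  m3 = (b.(b.0 + (rec X. a.b.(b.0 + X\{b}))\{b}))\{b} ⊢ (no moves)
  m4 = 0 ⊢ (no moves)
LTS(Q): 4 reachable states
  n0 = rec X. b.b.(b.0 + X\{b}) ⊢ ··b··> n1
  n1 = b.(b.0 + (rec X. b.b.(b.0 + X\{b}))\{b}) ⊢ ··b··> n2
  n2 = b.0 + (rec X. b.b.(b.0 + X\{b}))\{b} ⊢ ··b··> n3
  n3 = 0 ⊢ (no moves)
Trace ⟨a⟩ through P, begin at {m0}:
  step 1 (a): {m1}
  ✓ P
Trace ⟨a⟩ through Q, begin at {n0}:
  step 1 (a): ∅ (Q stuck)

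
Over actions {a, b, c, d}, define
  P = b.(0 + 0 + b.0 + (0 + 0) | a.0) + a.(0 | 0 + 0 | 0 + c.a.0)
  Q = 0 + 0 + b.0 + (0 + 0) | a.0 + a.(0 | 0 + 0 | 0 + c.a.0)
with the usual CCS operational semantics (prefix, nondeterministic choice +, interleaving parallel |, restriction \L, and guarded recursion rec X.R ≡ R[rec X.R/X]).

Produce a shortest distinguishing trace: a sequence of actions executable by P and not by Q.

LTS(P): 6 reachable states
  u0 = b.(0 + 0 + b.0 + (0 + 0) | a.0) + a.(0 | 0 + 0 | 0 + c.a.0) | --a--▸ u1, --b--▸ u2
  u1 = 0 | 0 + 0 | 0 + c.a.0 | --c--▸ u3
  u2 = 0 + 0 + b.0 + (0 + 0) | a.0 | --a--▸ u4, --b--▸ u5
  u3 = a.0 | --a--▸ u5
  u4 = (0 + 0) | 0 | stopped
  u5 = 0 | stopped
LTS(Q): 5 reachable states
  v0 = 0 + 0 + b.0 + (0 + 0) | a.0 + a.(0 | 0 + 0 | 0 + c.a.0) | --a--▸ v1, --a--▸ v2, --b--▸ v3
  v1 = (0 + 0) | 0 | stopped
  v2 = 0 | 0 + 0 | 0 + c.a.0 | --c--▸ v4
  v3 = 0 | stopped
  v4 = a.0 | --a--▸ v3
Executing ba from P (initial set {u0}):
  [1] b ⇒ {u2}
  [2] a ⇒ {u4}
  ✓ P
Executing ba from Q (initial set {v0}):
  [1] b ⇒ {v3}
  [2] a ⇒ ∅ (Q stuck)

ba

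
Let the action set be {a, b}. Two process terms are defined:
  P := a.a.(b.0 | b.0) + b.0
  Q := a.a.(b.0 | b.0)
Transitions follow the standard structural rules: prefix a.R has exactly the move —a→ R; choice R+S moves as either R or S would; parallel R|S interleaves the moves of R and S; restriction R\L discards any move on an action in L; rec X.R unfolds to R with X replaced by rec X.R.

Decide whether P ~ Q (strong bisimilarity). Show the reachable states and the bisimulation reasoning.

Reachable graph of P (7 states):
  m0 = a.a.(b.0 | b.0) + b.0 has moves ··a··> m1, ··b··> m2
  m1 = a.(b.0 | b.0) has moves ··a··> m3
  m2 = 0 has moves ·
  m3 = b.0 | b.0 has moves ··b··> m4, ··b··> m5
  m4 = 0 | b.0 has moves ··b··> m6
  m5 = b.0 | 0 has moves ··b··> m6
  m6 = 0 | 0 has moves ·
Reachable graph of Q (6 states):
  n0 = a.a.(b.0 | b.0) has moves ··a··> n1
  n1 = a.(b.0 | b.0) has moves ··a··> n2
  n2 = b.0 | b.0 has moves ··b··> n3, ··b··> n4
  n3 = 0 | b.0 has moves ··b··> n5
  n4 = b.0 | 0 has moves ··b··> n5
  n5 = 0 | 0 has moves ·
Coarsest stable partition (strong bisimilarity classes):
  B0 = {m0}
  B1 = {m2, m6, n5}
  B2 = {m1, n1}
  B3 = {m3, n2}
  B4 = {m4, m5, n3, n4}
  B5 = {n0}
m0 ∈ B0, n0 ∈ B5 → different blocks

not bisimilar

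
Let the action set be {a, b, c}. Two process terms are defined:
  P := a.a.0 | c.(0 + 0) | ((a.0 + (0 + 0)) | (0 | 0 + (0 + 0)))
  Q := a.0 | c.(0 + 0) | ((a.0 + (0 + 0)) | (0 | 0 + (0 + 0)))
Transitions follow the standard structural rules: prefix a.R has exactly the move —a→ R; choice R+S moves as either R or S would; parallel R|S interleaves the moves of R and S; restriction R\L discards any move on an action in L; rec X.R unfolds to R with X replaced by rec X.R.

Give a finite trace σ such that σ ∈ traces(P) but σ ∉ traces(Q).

LTS(P): 12 reachable states
  s0 = a.a.0 | c.(0 + 0) | ((a.0 + (0 + 0)) | (0 | 0 + (0 + 0))) has moves -a-> s1, -a-> s2, -c-> s3
  s1 = a.0 | c.(0 + 0) | ((a.0 + (0 + 0)) | (0 | 0 + (0 + 0))) has moves -a-> s4, -a-> s5, -c-> s6
  s2 = a.a.0 | c.(0 + 0) | (0 | (0 | 0 + (0 + 0))) has moves -a-> s5, -c-> s7
  s3 = a.a.0 | (0 + 0) | ((a.0 + (0 + 0)) | (0 | 0 + (0 + 0))) has moves -a-> s6, -a-> s7
  s4 = 0 | c.(0 + 0) | ((a.0 + (0 + 0)) | (0 | 0 + (0 + 0))) has moves -a-> s8, -c-> s9
  s5 = a.0 | c.(0 + 0) | (0 | (0 | 0 + (0 + 0))) has moves -a-> s8, -c-> s10
  s6 = a.0 | (0 + 0) | ((a.0 + (0 + 0)) | (0 | 0 + (0 + 0))) has moves -a-> s10, -a-> s9
  s7 = a.a.0 | (0 + 0) | (0 | (0 | 0 + (0 + 0))) has moves -a-> s10
  s8 = 0 | c.(0 + 0) | (0 | (0 | 0 + (0 + 0))) has moves -c-> s11
  s9 = 0 | (0 + 0) | ((a.0 + (0 + 0)) | (0 | 0 + (0 + 0))) has moves -a-> s11
  s10 = a.0 | (0 + 0) | (0 | (0 | 0 + (0 + 0))) has moves -a-> s11
  s11 = 0 | (0 + 0) | (0 | (0 | 0 + (0 + 0))) has moves deadlocked
LTS(Q): 8 reachable states
  t0 = a.0 | c.(0 + 0) | ((a.0 + (0 + 0)) | (0 | 0 + (0 + 0))) has moves -a-> t1, -a-> t2, -c-> t3
  t1 = 0 | c.(0 + 0) | ((a.0 + (0 + 0)) | (0 | 0 + (0 + 0))) has moves -a-> t4, -c-> t5
  t2 = a.0 | c.(0 + 0) | (0 | (0 | 0 + (0 + 0))) has moves -a-> t4, -c-> t6
  t3 = a.0 | (0 + 0) | ((a.0 + (0 + 0)) | (0 | 0 + (0 + 0))) has moves -a-> t5, -a-> t6
  t4 = 0 | c.(0 + 0) | (0 | (0 | 0 + (0 + 0))) has moves -c-> t7
  t5 = 0 | (0 + 0) | ((a.0 + (0 + 0)) | (0 | 0 + (0 + 0))) has moves -a-> t7
  t6 = a.0 | (0 + 0) | (0 | (0 | 0 + (0 + 0))) has moves -a-> t7
  t7 = 0 | (0 + 0) | (0 | (0 | 0 + (0 + 0))) has moves deadlocked
Executing aaa from P (initial set {s0}):
  after a @ step 1: {s1, s2}
  after a @ step 2: {s4, s5}
  after a @ step 3: {s8}
  ✓ P
Executing aaa from Q (initial set {t0}):
  after a @ step 1: {t1, t2}
  after a @ step 2: {t4}
  after a @ step 3: no successor for Q

aaa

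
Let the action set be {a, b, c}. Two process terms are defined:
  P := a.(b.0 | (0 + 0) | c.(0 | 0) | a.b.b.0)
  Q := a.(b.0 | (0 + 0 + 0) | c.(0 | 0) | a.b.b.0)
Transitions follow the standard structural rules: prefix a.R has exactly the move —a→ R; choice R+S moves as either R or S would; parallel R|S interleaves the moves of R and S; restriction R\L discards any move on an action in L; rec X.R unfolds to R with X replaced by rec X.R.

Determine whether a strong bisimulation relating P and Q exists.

Reachable graph of P (17 states):
  u0 = a.(b.0 | (0 + 0) | c.(0 | 0) | a.b.b.0) → ··a··> u1
  u1 = b.0 | (0 + 0) | c.(0 | 0) | a.b.b.0 → ··a··> u2, ··b··> u3, ··c··> u4
  u2 = b.0 | (0 + 0) | c.(0 | 0) | b.b.0 → ··b··> u5, ··b··> u6, ··c··> u7
  u3 = 0 | (0 + 0) | c.(0 | 0) | a.b.b.0 → ··a··> u5, ··c··> u8
  u4 = b.0 | (0 + 0) | (0 | 0) | a.b.b.0 → ··a··> u7, ··b··> u8
  u5 = 0 | (0 + 0) | c.(0 | 0) | b.b.0 → ··b··> u9, ··c··> u10
  u6 = b.0 | (0 + 0) | c.(0 | 0) | b.0 → ··b··> u11, ··b··> u9, ··c··> u12
  u7 = b.0 | (0 + 0) | (0 | 0) | b.b.0 → ··b··> u10, ··b··> u12
  u8 = 0 | (0 + 0) | (0 | 0) | a.b.b.0 → ··a··> u10
  u9 = 0 | (0 + 0) | c.(0 | 0) | b.0 → ··b··> u13, ··c··> u14
  u10 = 0 | (0 + 0) | (0 | 0) | b.b.0 → ··b··> u14
  u11 = b.0 | (0 + 0) | c.(0 | 0) | 0 → ··b··> u13, ··c··> u15
  u12 = b.0 | (0 + 0) | (0 | 0) | b.0 → ··b··> u14, ··b··> u15
  u13 = 0 | (0 + 0) | c.(0 | 0) | 0 → ··c··> u16
  u14 = 0 | (0 + 0) | (0 | 0) | b.0 → ··b··> u16
  u15 = b.0 | (0 + 0) | (0 | 0) | 0 → ··b··> u16
  u16 = 0 | (0 + 0) | (0 | 0) | 0 → deadlocked
Reachable graph of Q (17 states):
  v0 = a.(b.0 | (0 + 0 + 0) | c.(0 | 0) | a.b.b.0) → ··a··> v1
  v1 = b.0 | (0 + 0 + 0) | c.(0 | 0) | a.b.b.0 → ··a··> v2, ··b··> v3, ··c··> v4
  v2 = b.0 | (0 + 0 + 0) | c.(0 | 0) | b.b.0 → ··b··> v5, ··b··> v6, ··c··> v7
  v3 = 0 | (0 + 0 + 0) | c.(0 | 0) | a.b.b.0 → ··a··> v5, ··c··> v8
  v4 = b.0 | (0 + 0 + 0) | (0 | 0) | a.b.b.0 → ··a··> v7, ··b··> v8
  v5 = 0 | (0 + 0 + 0) | c.(0 | 0) | b.b.0 → ··b··> v9, ··c··> v10
  v6 = b.0 | (0 + 0 + 0) | c.(0 | 0) | b.0 → ··b··> v11, ··b··> v9, ··c··> v12
  v7 = b.0 | (0 + 0 + 0) | (0 | 0) | b.b.0 → ··b··> v10, ··b··> v12
  v8 = 0 | (0 + 0 + 0) | (0 | 0) | a.b.b.0 → ··a··> v10
  v9 = 0 | (0 + 0 + 0) | c.(0 | 0) | b.0 → ··b··> v13, ··c··> v14
  v10 = 0 | (0 + 0 + 0) | (0 | 0) | b.b.0 → ··b··> v14
  v11 = b.0 | (0 + 0 + 0) | c.(0 | 0) | 0 → ··b··> v13, ··c··> v15
  v12 = b.0 | (0 + 0 + 0) | (0 | 0) | b.0 → ··b··> v14, ··b··> v15
  v13 = 0 | (0 + 0 + 0) | c.(0 | 0) | 0 → ··c··> v16
  v14 = 0 | (0 + 0 + 0) | (0 | 0) | b.0 → ··b··> v16
  v15 = b.0 | (0 + 0 + 0) | (0 | 0) | 0 → ··b··> v16
  v16 = 0 | (0 + 0 + 0) | (0 | 0) | 0 → deadlocked
Partition-refinement fixed point:
  B0 = {u0, v0}
  B1 = {u1, v1}
  B2 = {u4, v4}
  B3 = {u7, v7}
  B4 = {u10, u12, v10, v12}
  B5 = {u14, u15, v14, v15}
  B6 = {u16, v16}
  B7 = {u8, v8}
  B8 = {u2, v2}
  B9 = {u5, u6, v5, v6}
  B10 = {u11, u9, v11, v9}
  B11 = {u13, v13}
  B12 = {u3, v3}
u0 ∈ B0, v0 ∈ B0 → same block

YES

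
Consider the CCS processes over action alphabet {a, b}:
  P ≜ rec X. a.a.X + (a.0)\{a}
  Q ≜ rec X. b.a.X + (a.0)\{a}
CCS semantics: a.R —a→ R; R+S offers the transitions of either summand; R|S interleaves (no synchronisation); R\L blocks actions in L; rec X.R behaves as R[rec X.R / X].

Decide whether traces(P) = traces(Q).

trace-distinct — witness ⟨a⟩

Reachable graph of P (2 states):
  s0 = rec X. a.a.X + (a.0)\{a} | —a→ s1
  s1 = a.(rec X. a.a.X + (a.0)\{a}) | —a→ s0
Reachable graph of Q (2 states):
  t0 = rec X. b.a.X + (a.0)\{a} | —b→ t1
  t1 = a.(rec X. b.a.X + (a.0)\{a}) | —a→ t0
Executing a from P (initial set {s0}):
  step 1 (a): {s1}
  P completes σ.
Executing a from Q (initial set {t0}):
  step 1 (a): ∅  — Q cannot continue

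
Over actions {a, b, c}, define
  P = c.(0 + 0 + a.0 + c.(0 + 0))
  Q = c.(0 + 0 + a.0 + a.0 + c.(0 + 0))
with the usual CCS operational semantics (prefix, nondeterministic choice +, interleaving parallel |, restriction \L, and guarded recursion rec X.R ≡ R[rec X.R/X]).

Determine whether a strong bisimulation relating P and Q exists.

YES

LTS(P): 4 reachable states
  s0 = c.(0 + 0 + a.0 + c.(0 + 0)) → =c=> s1
  s1 = 0 + 0 + a.0 + c.(0 + 0) → =a=> s2, =c=> s3
  s2 = 0 → (no moves)
  s3 = 0 + 0 → (no moves)
LTS(Q): 4 reachable states
  t0 = c.(0 + 0 + a.0 + a.0 + c.(0 + 0)) → =c=> t1
  t1 = 0 + 0 + a.0 + a.0 + c.(0 + 0) → =a=> t2, =c=> t3
  t2 = 0 → (no moves)
  t3 = 0 + 0 → (no moves)
Bisimilarity quotient blocks:
  B0 = {s0, t0}
  B1 = {s1, t1}
  B2 = {s2, s3, t2, t3}
s0 ∈ B0, t0 ∈ B0 → same block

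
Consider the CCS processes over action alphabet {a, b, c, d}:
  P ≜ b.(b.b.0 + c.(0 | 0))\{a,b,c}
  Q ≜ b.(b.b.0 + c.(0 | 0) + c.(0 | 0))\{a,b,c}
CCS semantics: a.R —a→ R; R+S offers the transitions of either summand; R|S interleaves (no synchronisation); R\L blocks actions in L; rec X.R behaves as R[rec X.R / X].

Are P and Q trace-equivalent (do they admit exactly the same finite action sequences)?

P's transition system — 2 states:
  u0 = b.(b.b.0 + c.(0 | 0))\{a,b,c} ⊢ -b-> u1
  u1 = (b.b.0 + c.(0 | 0))\{a,b,c} ⊢ ∅
Q's transition system — 2 states:
  v0 = b.(b.b.0 + c.(0 | 0) + c.(0 | 0))\{a,b,c} ⊢ -b-> v1
  v1 = (b.b.0 + c.(0 | 0) + c.(0 | 0))\{a,b,c} ⊢ ∅
Coarsest stable partition (strong bisimilarity classes):
  B0 = {u0, v0}
  B1 = {u1, v1}
u0 ∈ B0, v0 ∈ B0 → same block
Bisimilar ⇒ trace-equivalent.

trace-equivalent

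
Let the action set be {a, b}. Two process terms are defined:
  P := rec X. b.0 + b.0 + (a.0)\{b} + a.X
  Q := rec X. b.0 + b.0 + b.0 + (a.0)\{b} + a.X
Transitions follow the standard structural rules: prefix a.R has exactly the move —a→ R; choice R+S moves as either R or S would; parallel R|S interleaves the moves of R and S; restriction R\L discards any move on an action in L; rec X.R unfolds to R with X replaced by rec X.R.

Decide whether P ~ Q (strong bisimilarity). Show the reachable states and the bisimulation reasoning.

YES

P's transition system — 3 states:
  m0 = rec X. b.0 + b.0 + (a.0)\{b} + a.X → =a=> m0, =a=> m1, =b=> m2
  m1 = 0\{b} → ·
  m2 = 0 → ·
Q's transition system — 3 states:
  n0 = rec X. b.0 + b.0 + b.0 + (a.0)\{b} + a.X → =a=> n0, =a=> n1, =b=> n2
  n1 = 0\{b} → ·
  n2 = 0 → ·
Bisimilarity quotient blocks:
  B0 = {m0, n0}
  B1 = {m1, m2, n1, n2}
m0 ∈ B0, n0 ∈ B0 → same block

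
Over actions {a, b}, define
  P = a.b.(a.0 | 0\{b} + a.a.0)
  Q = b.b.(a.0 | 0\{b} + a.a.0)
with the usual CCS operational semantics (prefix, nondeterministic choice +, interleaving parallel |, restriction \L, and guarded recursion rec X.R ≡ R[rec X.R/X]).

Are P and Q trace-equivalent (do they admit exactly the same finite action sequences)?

traces(P) ≠ traces(Q) — witness ⟨a⟩

P's transition system — 6 states:
  s0 = a.b.(a.0 | 0\{b} + a.a.0) | —a→ s1
  s1 = b.(a.0 | 0\{b} + a.a.0) | —b→ s2
  s2 = a.0 | 0\{b} + a.a.0 | —a→ s3, —a→ s4
  s3 = 0 | 0\{b} | stopped
  s4 = a.0 | —a→ s5
  s5 = 0 | stopped
Q's transition system — 6 states:
  t0 = b.b.(a.0 | 0\{b} + a.a.0) | —b→ t1
  t1 = b.(a.0 | 0\{b} + a.a.0) | —b→ t2
  t2 = a.0 | 0\{b} + a.a.0 | —a→ t3, —a→ t4
  t3 = 0 | 0\{b} | stopped
  t4 = a.0 | —a→ t5
  t5 = 0 | stopped
Run σ = ⟨a⟩ on P: start {s0}
  after a @ step 1: {s1}
  ✓ P
Run σ = ⟨a⟩ on Q: start {t0}
  after a @ step 1: no successor for Q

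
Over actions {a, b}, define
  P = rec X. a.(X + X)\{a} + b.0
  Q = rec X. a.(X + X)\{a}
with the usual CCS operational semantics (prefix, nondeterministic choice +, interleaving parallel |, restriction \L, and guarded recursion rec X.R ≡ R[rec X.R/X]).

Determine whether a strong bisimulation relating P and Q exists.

NO

P's transition system — 4 states:
  s0 = rec X. a.(X + X)\{a} + b.0 → =a=> s1, =b=> s2
  s1 = ((rec X. a.(X + X)\{a} + b.0) + (rec X. a.(X + X)\{a} + b.0))\{a} → =b=> s3
  s2 = 0 → deadlocked
  s3 = 0\{a} → deadlocked
Q's transition system — 2 states:
  t0 = rec X. a.(X + X)\{a} → =a=> t1
  t1 = ((rec X. a.(X + X)\{a}) + (rec X. a.(X + X)\{a}))\{a} → deadlocked
Bisimilarity quotient blocks:
  B0 = {s0}
  B1 = {s1}
  B2 = {s2, s3, t1}
  B3 = {t0}
s0 ∈ B0, t0 ∈ B3 → different blocks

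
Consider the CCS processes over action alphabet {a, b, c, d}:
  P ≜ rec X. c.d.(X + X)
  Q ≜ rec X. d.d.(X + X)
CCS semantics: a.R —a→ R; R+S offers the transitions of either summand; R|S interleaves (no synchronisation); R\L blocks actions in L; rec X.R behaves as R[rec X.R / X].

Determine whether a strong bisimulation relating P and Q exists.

not bisimilar

Reachable graph of P (3 states):
  p0 = rec X. c.d.(X + X) has moves =c=> p1
  p1 = d.((rec X. c.d.(X + X)) + (rec X. c.d.(X + X))) has moves =d=> p2
  p2 = (rec X. c.d.(X + X)) + (rec X. c.d.(X + X)) has moves =c=> p1
Reachable graph of Q (3 states):
  q0 = rec X. d.d.(X + X) has moves =d=> q1
  q1 = d.((rec X. d.d.(X + X)) + (rec X. d.d.(X + X))) has moves =d=> q2
  q2 = (rec X. d.d.(X + X)) + (rec X. d.d.(X + X)) has moves =d=> q1
Bisimilarity quotient blocks:
  B0 = {p0, p2}
  B1 = {p1}
  B2 = {q0, q1, q2}
p0 ∈ B0, q0 ∈ B2 → different blocks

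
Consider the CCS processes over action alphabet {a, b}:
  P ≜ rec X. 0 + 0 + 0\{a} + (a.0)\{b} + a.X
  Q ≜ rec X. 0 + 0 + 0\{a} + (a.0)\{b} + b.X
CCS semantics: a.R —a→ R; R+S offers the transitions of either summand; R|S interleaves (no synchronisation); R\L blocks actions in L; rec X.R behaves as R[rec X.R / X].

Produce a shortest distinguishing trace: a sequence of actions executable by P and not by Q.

Reachable graph of P (2 states):
  u0 = rec X. 0 + 0 + 0\{a} + (a.0)\{b} + a.X | =a=> u0, =a=> u1
  u1 = 0\{b} | ∅
Reachable graph of Q (2 states):
  v0 = rec X. 0 + 0 + 0\{a} + (a.0)\{b} + b.X | =a=> v1, =b=> v0
  v1 = 0\{b} | ∅
Run σ = ⟨aa⟩ on P: start {u0}
  after a @ step 1: {u0, u1}
  after a @ step 2: {u0, u1}
  ✓ P
Run σ = ⟨aa⟩ on Q: start {v0}
  after a @ step 1: {v1}
  after a @ step 2: ∅  — Q cannot continue

aa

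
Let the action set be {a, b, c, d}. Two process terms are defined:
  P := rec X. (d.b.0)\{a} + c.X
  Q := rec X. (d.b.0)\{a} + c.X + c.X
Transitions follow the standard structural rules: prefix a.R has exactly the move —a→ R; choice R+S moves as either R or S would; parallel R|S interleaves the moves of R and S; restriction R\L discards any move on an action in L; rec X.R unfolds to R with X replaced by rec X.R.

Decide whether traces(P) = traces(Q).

LTS(P): 3 reachable states
  u0 = rec X. (d.b.0)\{a} + c.X :: -c-> u0, -d-> u1
  u1 = (b.0)\{a} :: -b-> u2
  u2 = 0\{a} :: (no moves)
LTS(Q): 3 reachable states
  v0 = rec X. (d.b.0)\{a} + c.X + c.X :: -c-> v0, -d-> v1
  v1 = (b.0)\{a} :: -b-> v2
  v2 = 0\{a} :: (no moves)
Partition-refinement fixed point:
  B0 = {u0, v0}
  B1 = {u1, v1}
  B2 = {u2, v2}
u0 ∈ B0, v0 ∈ B0 → same block
Bisimilar ⇒ trace-equivalent.

traces(P) = traces(Q)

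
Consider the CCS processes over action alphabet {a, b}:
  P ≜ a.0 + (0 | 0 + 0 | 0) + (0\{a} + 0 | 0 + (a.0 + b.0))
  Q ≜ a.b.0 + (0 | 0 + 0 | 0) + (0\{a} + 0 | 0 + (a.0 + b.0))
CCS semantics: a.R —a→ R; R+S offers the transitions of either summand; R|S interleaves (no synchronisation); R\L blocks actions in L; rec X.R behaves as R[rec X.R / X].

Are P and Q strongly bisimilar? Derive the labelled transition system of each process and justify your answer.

LTS(P): 2 reachable states
  m0 = a.0 + (0 | 0 + 0 | 0) + (0\{a} + 0 | 0 + (a.0 + b.0)) :: ··a··> m1, ··b··> m1
  m1 = 0 :: stopped
LTS(Q): 3 reachable states
  n0 = a.b.0 + (0 | 0 + 0 | 0) + (0\{a} + 0 | 0 + (a.0 + b.0)) :: ··a··> n1, ··a··> n2, ··b··> n1
  n1 = 0 :: stopped
  n2 = b.0 :: ··b··> n1
Coarsest stable partition (strong bisimilarity classes):
  B0 = {m0}
  B1 = {m1, n1}
  B2 = {n0}
  B3 = {n2}
m0 ∈ B0, n0 ∈ B2 → different blocks

NO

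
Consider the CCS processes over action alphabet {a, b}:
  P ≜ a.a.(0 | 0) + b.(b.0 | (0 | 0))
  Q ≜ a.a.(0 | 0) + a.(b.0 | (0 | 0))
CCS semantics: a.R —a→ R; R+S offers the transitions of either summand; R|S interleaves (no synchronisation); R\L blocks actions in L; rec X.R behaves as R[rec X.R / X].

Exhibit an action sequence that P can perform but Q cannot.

b

Reachable graph of P (5 states):
  m0 = a.a.(0 | 0) + b.(b.0 | (0 | 0)) → —a→ m1, —b→ m2
  m1 = a.(0 | 0) → —a→ m3
  m2 = b.0 | (0 | 0) → —b→ m4
  m3 = 0 | 0 → ·
  m4 = 0 | (0 | 0) → ·
Reachable graph of Q (5 states):
  n0 = a.a.(0 | 0) + a.(b.0 | (0 | 0)) → —a→ n1, —a→ n2
  n1 = a.(0 | 0) → —a→ n3
  n2 = b.0 | (0 | 0) → —b→ n4
  n3 = 0 | 0 → ·
  n4 = 0 | (0 | 0) → ·
Trace ⟨b⟩ through P, begin at {m0}:
  step 1 (b): {m2}
  — P admits the full trace.
Trace ⟨b⟩ through Q, begin at {n0}:
  step 1 (b): ∅  — Q cannot continue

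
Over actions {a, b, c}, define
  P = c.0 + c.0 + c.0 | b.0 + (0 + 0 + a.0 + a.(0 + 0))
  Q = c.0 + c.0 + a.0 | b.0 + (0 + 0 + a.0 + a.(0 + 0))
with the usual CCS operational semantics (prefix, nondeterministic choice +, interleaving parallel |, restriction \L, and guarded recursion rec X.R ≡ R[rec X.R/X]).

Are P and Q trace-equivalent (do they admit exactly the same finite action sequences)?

NO — witness ⟨bc⟩

LTS(P): 6 reachable states
  u0 = c.0 + c.0 + c.0 | b.0 + (0 + 0 + a.0 + a.(0 + 0)) ⊢ ··a··> u1, ··a··> u2, ··b··> u3, ··c··> u1, ··c··> u4
  u1 = 0 ⊢ ∅
  u2 = 0 + 0 ⊢ ∅
  u3 = c.0 | 0 ⊢ ··c··> u5
  u4 = 0 | b.0 ⊢ ··b··> u5
  u5 = 0 | 0 ⊢ ∅
LTS(Q): 6 reachable states
  v0 = c.0 + c.0 + a.0 | b.0 + (0 + 0 + a.0 + a.(0 + 0)) ⊢ ··a··> v1, ··a··> v2, ··a··> v3, ··b··> v4, ··c··> v1
  v1 = 0 ⊢ ∅
  v2 = 0 + 0 ⊢ ∅
  v3 = 0 | b.0 ⊢ ··b··> v5
  v4 = a.0 | 0 ⊢ ··a··> v5
  v5 = 0 | 0 ⊢ ∅
Run σ = ⟨bc⟩ on P: start {u0}
  after b @ step 1: {u3}
  after c @ step 2: {u5}
  ✓ P
Run σ = ⟨bc⟩ on Q: start {v0}
  after b @ step 1: {v4}
  after c @ step 2: no successor for Q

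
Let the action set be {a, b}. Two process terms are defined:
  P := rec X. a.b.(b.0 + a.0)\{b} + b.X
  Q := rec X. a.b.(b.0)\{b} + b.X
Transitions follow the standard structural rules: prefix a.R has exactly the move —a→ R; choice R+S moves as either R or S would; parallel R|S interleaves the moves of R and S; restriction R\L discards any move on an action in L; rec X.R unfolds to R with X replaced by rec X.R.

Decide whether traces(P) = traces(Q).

NO — witness ⟨aba⟩

Reachable graph of P (4 states):
  m0 = rec X. a.b.(b.0 + a.0)\{b} + b.X | =a=> m1, =b=> m0
  m1 = b.(b.0 + a.0)\{b} | =b=> m2
  m2 = (b.0 + a.0)\{b} | =a=> m3
  m3 = 0\{b} | stopped
Reachable graph of Q (3 states):
  n0 = rec X. a.b.(b.0)\{b} + b.X | =a=> n1, =b=> n0
  n1 = b.(b.0)\{b} | =b=> n2
  n2 = (b.0)\{b} | stopped
Trace ⟨aba⟩ through P, begin at {m0}:
  step 1 (a): {m1}
  step 2 (b): {m2}
  step 3 (a): {m3}
  ✓ P
Trace ⟨aba⟩ through Q, begin at {n0}:
  step 1 (a): {n1}
  step 2 (b): {n2}
  step 3 (a): no successor for Q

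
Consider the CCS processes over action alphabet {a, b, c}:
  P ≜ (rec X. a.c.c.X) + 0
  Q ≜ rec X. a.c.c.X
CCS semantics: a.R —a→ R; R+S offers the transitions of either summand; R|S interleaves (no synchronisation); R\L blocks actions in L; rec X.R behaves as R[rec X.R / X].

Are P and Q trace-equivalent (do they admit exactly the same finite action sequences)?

P's transition system — 4 states:
  p0 = (rec X. a.c.c.X) + 0 :: ··a··> p1
  p1 = c.c.(rec X. a.c.c.X) :: ··c··> p2
  p2 = c.(rec X. a.c.c.X) :: ··c··> p3
  p3 = rec X. a.c.c.X :: ··a··> p1
Q's transition system — 3 states:
  q0 = rec X. a.c.c.X :: ··a··> q1
  q1 = c.c.(rec X. a.c.c.X) :: ··c··> q2
  q2 = c.(rec X. a.c.c.X) :: ··c··> q0
Coarsest stable partition (strong bisimilarity classes):
  B0 = {p0, p3, q0}
  B1 = {p1, q1}
  B2 = {p2, q2}
p0 ∈ B0, q0 ∈ B0 → same block
Bisimilar ⇒ trace-equivalent.

YES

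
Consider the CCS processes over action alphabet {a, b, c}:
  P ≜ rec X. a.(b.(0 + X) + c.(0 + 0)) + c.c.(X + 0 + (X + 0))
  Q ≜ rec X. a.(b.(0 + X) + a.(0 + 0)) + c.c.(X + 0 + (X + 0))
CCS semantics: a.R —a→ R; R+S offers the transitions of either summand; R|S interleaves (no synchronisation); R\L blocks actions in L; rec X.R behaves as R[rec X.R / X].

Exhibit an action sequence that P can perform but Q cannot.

ac

Reachable graph of P (6 states):
  s0 = rec X. a.(b.(0 + X) + c.(0 + 0)) + c.c.(X + 0 + (X + 0)) has moves =a=> s1, =c=> s2
  s1 = b.(0 + (rec X. a.(b.(0 + X) + c.(0 + 0)) + c.c.(X + 0 + (X + 0)))) + c.(0 + 0) has moves =b=> s3, =c=> s4
  s2 = c.((rec X. a.(b.(0 + X) + c.(0 + 0)) + c.c.(X + 0 + (X + 0))) + 0 + ((rec X. a.(b.(0 + X) + c.(0 + 0)) + c.c.(X + 0 + (X + 0))) + 0)) has moves =c=> s5
  s3 = 0 + (rec X. a.(b.(0 + X) + c.(0 + 0)) + c.c.(X + 0 + (X + 0))) has moves =a=> s1, =c=> s2
  s4 = 0 + 0 has moves ∅
  s5 = (rec X. a.(b.(0 + X) + c.(0 + 0)) + c.c.(X + 0 + (X + 0))) + 0 + ((rec X. a.(b.(0 + X) + c.(0 + 0)) + c.c.(X + 0 + (X + 0))) + 0) has moves =a=> s1, =c=> s2
Reachable graph of Q (6 states):
  t0 = rec X. a.(b.(0 + X) + a.(0 + 0)) + c.c.(X + 0 + (X + 0)) has moves =a=> t1, =c=> t2
  t1 = b.(0 + (rec X. a.(b.(0 + X) + a.(0 + 0)) + c.c.(X + 0 + (X + 0)))) + a.(0 + 0) has moves =a=> t3, =b=> t4
  t2 = c.((rec X. a.(b.(0 + X) + a.(0 + 0)) + c.c.(X + 0 + (X + 0))) + 0 + ((rec X. a.(b.(0 + X) + a.(0 + 0)) + c.c.(X + 0 + (X + 0))) + 0)) has moves =c=> t5
  t3 = 0 + 0 has moves ∅
  t4 = 0 + (rec X. a.(b.(0 + X) + a.(0 + 0)) + c.c.(X + 0 + (X + 0))) has moves =a=> t1, =c=> t2
  t5 = (rec X. a.(b.(0 + X) + a.(0 + 0)) + c.c.(X + 0 + (X + 0))) + 0 + ((rec X. a.(b.(0 + X) + a.(0 + 0)) + c.c.(X + 0 + (X + 0))) + 0) has moves =a=> t1, =c=> t2
Run σ = ⟨ac⟩ on P: start {s0}
  after a @ step 1: {s1}
  after c @ step 2: {s4}
  P completes σ.
Run σ = ⟨ac⟩ on Q: start {t0}
  after a @ step 1: {t1}
  after c @ step 2: no successor for Q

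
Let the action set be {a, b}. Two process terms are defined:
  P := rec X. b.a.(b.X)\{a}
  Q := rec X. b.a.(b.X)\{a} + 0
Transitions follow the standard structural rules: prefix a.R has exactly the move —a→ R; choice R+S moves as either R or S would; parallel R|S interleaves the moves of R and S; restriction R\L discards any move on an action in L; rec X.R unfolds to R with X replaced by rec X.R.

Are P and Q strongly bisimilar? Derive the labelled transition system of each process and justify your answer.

P's transition system — 5 states:
  s0 = rec X. b.a.(b.X)\{a} ⊢ =b=> s1
  s1 = a.(b.(rec X. b.a.(b.X)\{a}))\{a} ⊢ =a=> s2
  s2 = (b.(rec X. b.a.(b.X)\{a}))\{a} ⊢ =b=> s3
  s3 = (rec X. b.a.(b.X)\{a})\{a} ⊢ =b=> s4
  s4 = (a.(b.(rec X. b.a.(b.X)\{a}))\{a})\{a} ⊢ deadlocked
Q's transition system — 5 states:
  t0 = rec X. b.a.(b.X)\{a} + 0 ⊢ =b=> t1
  t1 = a.(b.(rec X. b.a.(b.X)\{a} + 0))\{a} ⊢ =a=> t2
  t2 = (b.(rec X. b.a.(b.X)\{a} + 0))\{a} ⊢ =b=> t3
  t3 = (rec X. b.a.(b.X)\{a} + 0)\{a} ⊢ =b=> t4
  t4 = (a.(b.(rec X. b.a.(b.X)\{a} + 0))\{a})\{a} ⊢ deadlocked
Bisimilarity quotient blocks:
  B0 = {s0, t0}
  B1 = {s1, t1}
  B2 = {s2, t2}
  B3 = {s3, t3}
  B4 = {s4, t4}
s0 ∈ B0, t0 ∈ B0 → same block

YES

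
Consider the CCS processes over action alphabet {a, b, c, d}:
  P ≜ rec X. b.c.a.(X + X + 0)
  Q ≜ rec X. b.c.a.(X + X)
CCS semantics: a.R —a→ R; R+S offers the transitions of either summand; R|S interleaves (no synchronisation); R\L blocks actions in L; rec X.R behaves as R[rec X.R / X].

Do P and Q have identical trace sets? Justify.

traces(P) = traces(Q)

Reachable graph of P (4 states):
  p0 = rec X. b.c.a.(X + X + 0) has moves —b→ p1
  p1 = c.a.((rec X. b.c.a.(X + X + 0)) + (rec X. b.c.a.(X + X + 0)) + 0) has moves —c→ p2
  p2 = a.((rec X. b.c.a.(X + X + 0)) + (rec X. b.c.a.(X + X + 0)) + 0) has moves —a→ p3
  p3 = (rec X. b.c.a.(X + X + 0)) + (rec X. b.c.a.(X + X + 0)) + 0 has moves —b→ p1
Reachable graph of Q (4 states):
  q0 = rec X. b.c.a.(X + X) has moves —b→ q1
  q1 = c.a.((rec X. b.c.a.(X + X)) + (rec X. b.c.a.(X + X))) has moves —c→ q2
  q2 = a.((rec X. b.c.a.(X + X)) + (rec X. b.c.a.(X + X))) has moves —a→ q3
  q3 = (rec X. b.c.a.(X + X)) + (rec X. b.c.a.(X + X)) has moves —b→ q1
Bisimilarity quotient blocks:
  B0 = {p0, p3, q0, q3}
  B1 = {p1, q1}
  B2 = {p2, q2}
p0 ∈ B0, q0 ∈ B0 → same block
Bisimilar ⇒ trace-equivalent.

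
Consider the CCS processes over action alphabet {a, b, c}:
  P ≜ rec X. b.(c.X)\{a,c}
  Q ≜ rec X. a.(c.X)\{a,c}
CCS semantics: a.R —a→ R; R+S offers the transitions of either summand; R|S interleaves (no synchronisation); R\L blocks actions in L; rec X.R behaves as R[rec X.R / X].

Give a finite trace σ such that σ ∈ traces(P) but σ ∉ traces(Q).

b

Reachable graph of P (2 states):
  m0 = rec X. b.(c.X)\{a,c} | =b=> m1
  m1 = (c.(rec X. b.(c.X)\{a,c}))\{a,c} | (no moves)
Reachable graph of Q (2 states):
  n0 = rec X. a.(c.X)\{a,c} | =a=> n1
  n1 = (c.(rec X. a.(c.X)\{a,c}))\{a,c} | (no moves)
Trace ⟨b⟩ through P, begin at {m0}:
  step 1 (b): {m1}
  — P admits the full trace.
Trace ⟨b⟩ through Q, begin at {n0}:
  step 1 (b): ∅  — Q cannot continue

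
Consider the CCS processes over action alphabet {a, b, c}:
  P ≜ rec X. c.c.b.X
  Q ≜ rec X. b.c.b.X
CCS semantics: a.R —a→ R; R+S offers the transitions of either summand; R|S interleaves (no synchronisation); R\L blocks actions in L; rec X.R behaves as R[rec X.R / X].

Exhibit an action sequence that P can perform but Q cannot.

P's transition system — 3 states:
  m0 = rec X. c.c.b.X → =c=> m1
  m1 = c.b.(rec X. c.c.b.X) → =c=> m2
  m2 = b.(rec X. c.c.b.X) → =b=> m0
Q's transition system — 3 states:
  n0 = rec X. b.c.b.X → =b=> n1
  n1 = c.b.(rec X. b.c.b.X) → =c=> n2
  n2 = b.(rec X. b.c.b.X) → =b=> n0
Run σ = ⟨c⟩ on P: start {m0}
  after c @ step 1: {m1}
  P completes σ.
Run σ = ⟨c⟩ on Q: start {n0}
  after c @ step 1: ∅  — Q cannot continue

c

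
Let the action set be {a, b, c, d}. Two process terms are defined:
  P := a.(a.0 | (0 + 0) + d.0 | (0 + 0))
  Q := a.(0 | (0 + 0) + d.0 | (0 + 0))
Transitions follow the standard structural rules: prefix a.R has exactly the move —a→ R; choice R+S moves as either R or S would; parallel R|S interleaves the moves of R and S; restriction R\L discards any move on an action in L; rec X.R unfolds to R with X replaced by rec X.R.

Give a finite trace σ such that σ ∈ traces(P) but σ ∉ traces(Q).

aa

Reachable graph of P (3 states):
  u0 = a.(a.0 | (0 + 0) + d.0 | (0 + 0)) | --a--▸ u1
  u1 = a.0 | (0 + 0) + d.0 | (0 + 0) | --a--▸ u2, --d--▸ u2
  u2 = 0 | (0 + 0) | stopped
Reachable graph of Q (3 states):
  v0 = a.(0 | (0 + 0) + d.0 | (0 + 0)) | --a--▸ v1
  v1 = 0 | (0 + 0) + d.0 | (0 + 0) | --d--▸ v2
  v2 = 0 | (0 + 0) | stopped
Run σ = ⟨aa⟩ on P: start {u0}
  step 1 (a): {u1}
  step 2 (a): {u2}
  — P admits the full trace.
Run σ = ⟨aa⟩ on Q: start {v0}
  step 1 (a): {v1}
  step 2 (a): ∅ (Q stuck)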